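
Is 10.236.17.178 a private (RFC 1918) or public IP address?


RFC 1918 private ranges:
  10.0.0.0/8 (10.0.0.0 - 10.255.255.255)
  172.16.0.0/12 (172.16.0.0 - 172.31.255.255)
  192.168.0.0/16 (192.168.0.0 - 192.168.255.255)
Private (in 10.0.0.0/8)


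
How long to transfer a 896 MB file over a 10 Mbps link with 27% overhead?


Effective throughput = 10 * (1 - 27/100) = 7.3 Mbps
File size in Mb = 896 * 8 = 7168 Mb
Time = 7168 / 7.3
Time = 981.9178 seconds


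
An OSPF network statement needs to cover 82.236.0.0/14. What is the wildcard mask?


Subnet mask: 255.252.0.0
Wildcard = 255.255.255.255 - subnet mask
255 - 255 = 0
255 - 252 = 3
255 - 0 = 255
255 - 0 = 255
Wildcard: 0.3.255.255


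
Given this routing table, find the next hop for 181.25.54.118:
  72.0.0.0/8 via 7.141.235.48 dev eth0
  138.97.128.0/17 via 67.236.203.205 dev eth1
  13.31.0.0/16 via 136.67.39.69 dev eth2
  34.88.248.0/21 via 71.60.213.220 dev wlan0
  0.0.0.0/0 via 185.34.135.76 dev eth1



Longest prefix match for 181.25.54.118:
  /8 72.0.0.0: no
  /17 138.97.128.0: no
  /16 13.31.0.0: no
  /21 34.88.248.0: no
  /0 0.0.0.0: MATCH
Selected: next-hop 185.34.135.76 via eth1 (matched /0)


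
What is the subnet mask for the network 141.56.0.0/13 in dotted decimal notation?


/13 means 13 network bits, 19 host bits
Binary: 11111111111110000000000000000000
Mask: 255.248.0.0


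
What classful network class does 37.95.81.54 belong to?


First octet: 37
Binary: 00100101
0xxxxxxx -> Class A (1-126)
Class A, default mask 255.0.0.0 (/8)


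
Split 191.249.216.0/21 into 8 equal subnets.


New prefix = 21 + 3 = 24
Each subnet has 256 addresses
  191.249.216.0/24
  191.249.217.0/24
  191.249.218.0/24
  191.249.219.0/24
  191.249.220.0/24
  191.249.221.0/24
  191.249.222.0/24
  191.249.223.0/24
Subnets: 191.249.216.0/24, 191.249.217.0/24, 191.249.218.0/24, 191.249.219.0/24, 191.249.220.0/24, 191.249.221.0/24, 191.249.222.0/24, 191.249.223.0/24


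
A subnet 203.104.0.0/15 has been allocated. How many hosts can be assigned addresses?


Host bits = 32 - 15 = 17
Total addresses = 2^17 = 131072
Usable = total - 2 (network and broadcast)
Usable hosts: 131070


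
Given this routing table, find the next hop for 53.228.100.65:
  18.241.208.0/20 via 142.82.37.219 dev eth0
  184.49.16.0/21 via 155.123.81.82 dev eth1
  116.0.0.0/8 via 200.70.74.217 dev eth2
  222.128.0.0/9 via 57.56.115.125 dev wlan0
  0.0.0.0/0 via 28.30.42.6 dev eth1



Longest prefix match for 53.228.100.65:
  /20 18.241.208.0: no
  /21 184.49.16.0: no
  /8 116.0.0.0: no
  /9 222.128.0.0: no
  /0 0.0.0.0: MATCH
Selected: next-hop 28.30.42.6 via eth1 (matched /0)


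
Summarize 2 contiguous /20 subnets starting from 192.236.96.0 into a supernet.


Original prefix: /20
Number of subnets: 2 = 2^1
New prefix = 20 - 1 = 19
Supernet: 192.236.96.0/19


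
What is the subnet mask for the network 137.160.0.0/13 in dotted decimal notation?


/13 means 13 network bits, 19 host bits
Binary: 11111111111110000000000000000000
Mask: 255.248.0.0


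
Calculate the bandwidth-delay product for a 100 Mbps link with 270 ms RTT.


BDP = bandwidth * RTT
= 100 Mbps * 270 ms
= 100 * 1e6 * 270 / 1000 bits
= 27000000 bits
= 3375000 bytes
= 3295.8984 KB
BDP = 27000000 bits (3375000 bytes)


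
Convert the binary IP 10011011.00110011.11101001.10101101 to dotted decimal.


10011011 = 155
00110011 = 51
11101001 = 233
10101101 = 173
IP: 155.51.233.173


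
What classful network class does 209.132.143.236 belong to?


First octet: 209
Binary: 11010001
110xxxxx -> Class C (192-223)
Class C, default mask 255.255.255.0 (/24)


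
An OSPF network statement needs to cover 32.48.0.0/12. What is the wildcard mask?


Subnet mask: 255.240.0.0
Wildcard = 255.255.255.255 - subnet mask
255 - 255 = 0
255 - 240 = 15
255 - 0 = 255
255 - 0 = 255
Wildcard: 0.15.255.255


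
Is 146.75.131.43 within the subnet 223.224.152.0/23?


Subnet network: 223.224.152.0
Test IP AND mask: 146.75.130.0
No, 146.75.131.43 is not in 223.224.152.0/23


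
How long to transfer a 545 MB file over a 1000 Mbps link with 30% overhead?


Effective throughput = 1000 * (1 - 30/100) = 700 Mbps
File size in Mb = 545 * 8 = 4360 Mb
Time = 4360 / 700
Time = 6.2286 seconds


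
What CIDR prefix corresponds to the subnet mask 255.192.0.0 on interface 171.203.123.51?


Binary: 11111111.11000000.00000000.00000000
Count leading 1s
Prefix: /10


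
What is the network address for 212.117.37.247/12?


IP:   11010100.01110101.00100101.11110111
Mask: 11111111.11110000.00000000.00000000
AND operation:
Net:  11010100.01110000.00000000.00000000
Network: 212.112.0.0/12


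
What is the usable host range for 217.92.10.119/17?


Network: 217.92.0.0
Broadcast: 217.92.127.255
First usable = network + 1
Last usable = broadcast - 1
Range: 217.92.0.1 to 217.92.127.254


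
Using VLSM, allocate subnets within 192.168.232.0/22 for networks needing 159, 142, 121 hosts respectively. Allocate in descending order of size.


159 hosts -> /24 (254 usable): 192.168.232.0/24
142 hosts -> /24 (254 usable): 192.168.233.0/24
121 hosts -> /25 (126 usable): 192.168.234.0/25
Allocation: 192.168.232.0/24 (159 hosts, 254 usable); 192.168.233.0/24 (142 hosts, 254 usable); 192.168.234.0/25 (121 hosts, 126 usable)


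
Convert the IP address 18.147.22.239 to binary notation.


18 = 00010010
147 = 10010011
22 = 00010110
239 = 11101111
Binary: 00010010.10010011.00010110.11101111


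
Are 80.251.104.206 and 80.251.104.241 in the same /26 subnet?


Mask: 255.255.255.192
80.251.104.206 AND mask = 80.251.104.192
80.251.104.241 AND mask = 80.251.104.192
Yes, same subnet (80.251.104.192)


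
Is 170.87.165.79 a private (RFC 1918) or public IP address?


RFC 1918 private ranges:
  10.0.0.0/8 (10.0.0.0 - 10.255.255.255)
  172.16.0.0/12 (172.16.0.0 - 172.31.255.255)
  192.168.0.0/16 (192.168.0.0 - 192.168.255.255)
Public (not in any RFC 1918 range)


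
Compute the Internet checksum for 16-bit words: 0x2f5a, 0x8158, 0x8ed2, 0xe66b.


Sum all words (with carry folding):
+ 0x2f5a = 0x2f5a
+ 0x8158 = 0xb0b2
+ 0x8ed2 = 0x3f85
+ 0xe66b = 0x25f1
One's complement: ~0x25f1
Checksum = 0xda0e


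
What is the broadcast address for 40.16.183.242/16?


Network: 40.16.0.0/16
Host bits = 16
Set all host bits to 1:
Broadcast: 40.16.255.255


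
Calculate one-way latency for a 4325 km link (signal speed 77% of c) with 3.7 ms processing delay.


Speed = 0.77 * 3e5 km/s = 231000 km/s
Propagation delay = 4325 / 231000 = 0.0187 s = 18.7229 ms
Processing delay = 3.7 ms
Total one-way latency = 22.4229 ms


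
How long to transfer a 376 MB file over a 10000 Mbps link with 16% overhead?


Effective throughput = 10000 * (1 - 16/100) = 8400 Mbps
File size in Mb = 376 * 8 = 3008 Mb
Time = 3008 / 8400
Time = 0.3581 seconds


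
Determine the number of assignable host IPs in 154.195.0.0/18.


Host bits = 32 - 18 = 14
Total addresses = 2^14 = 16384
Usable = total - 2 (network and broadcast)
Usable hosts: 16382


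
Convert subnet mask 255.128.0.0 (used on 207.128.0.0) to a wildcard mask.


Subnet mask: 255.128.0.0
Wildcard = 255.255.255.255 - subnet mask
255 - 255 = 0
255 - 128 = 127
255 - 0 = 255
255 - 0 = 255
Wildcard: 0.127.255.255


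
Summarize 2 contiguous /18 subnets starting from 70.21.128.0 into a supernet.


Original prefix: /18
Number of subnets: 2 = 2^1
New prefix = 18 - 1 = 17
Supernet: 70.21.128.0/17


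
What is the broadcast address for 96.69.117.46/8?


Network: 96.0.0.0/8
Host bits = 24
Set all host bits to 1:
Broadcast: 96.255.255.255


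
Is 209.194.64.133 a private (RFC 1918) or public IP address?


RFC 1918 private ranges:
  10.0.0.0/8 (10.0.0.0 - 10.255.255.255)
  172.16.0.0/12 (172.16.0.0 - 172.31.255.255)
  192.168.0.0/16 (192.168.0.0 - 192.168.255.255)
Public (not in any RFC 1918 range)


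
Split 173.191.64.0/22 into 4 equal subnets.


New prefix = 22 + 2 = 24
Each subnet has 256 addresses
  173.191.64.0/24
  173.191.65.0/24
  173.191.66.0/24
  173.191.67.0/24
Subnets: 173.191.64.0/24, 173.191.65.0/24, 173.191.66.0/24, 173.191.67.0/24


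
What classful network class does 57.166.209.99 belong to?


First octet: 57
Binary: 00111001
0xxxxxxx -> Class A (1-126)
Class A, default mask 255.0.0.0 (/8)


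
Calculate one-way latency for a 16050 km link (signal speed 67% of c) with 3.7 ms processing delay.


Speed = 0.67 * 3e5 km/s = 201000 km/s
Propagation delay = 16050 / 201000 = 0.0799 s = 79.8507 ms
Processing delay = 3.7 ms
Total one-way latency = 83.5507 ms


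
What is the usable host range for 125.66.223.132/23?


Network: 125.66.222.0
Broadcast: 125.66.223.255
First usable = network + 1
Last usable = broadcast - 1
Range: 125.66.222.1 to 125.66.223.254


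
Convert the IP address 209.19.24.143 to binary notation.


209 = 11010001
19 = 00010011
24 = 00011000
143 = 10001111
Binary: 11010001.00010011.00011000.10001111


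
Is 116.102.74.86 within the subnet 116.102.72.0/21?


Subnet network: 116.102.72.0
Test IP AND mask: 116.102.72.0
Yes, 116.102.74.86 is in 116.102.72.0/21


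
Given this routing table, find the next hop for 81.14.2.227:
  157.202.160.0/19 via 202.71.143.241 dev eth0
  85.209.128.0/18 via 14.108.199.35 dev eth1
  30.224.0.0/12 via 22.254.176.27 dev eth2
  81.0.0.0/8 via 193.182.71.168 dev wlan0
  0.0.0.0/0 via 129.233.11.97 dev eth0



Longest prefix match for 81.14.2.227:
  /19 157.202.160.0: no
  /18 85.209.128.0: no
  /12 30.224.0.0: no
  /8 81.0.0.0: MATCH
  /0 0.0.0.0: MATCH
Selected: next-hop 193.182.71.168 via wlan0 (matched /8)


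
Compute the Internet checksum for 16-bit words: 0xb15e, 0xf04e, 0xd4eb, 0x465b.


Sum all words (with carry folding):
+ 0xb15e = 0xb15e
+ 0xf04e = 0xa1ad
+ 0xd4eb = 0x7699
+ 0x465b = 0xbcf4
One's complement: ~0xbcf4
Checksum = 0x430b


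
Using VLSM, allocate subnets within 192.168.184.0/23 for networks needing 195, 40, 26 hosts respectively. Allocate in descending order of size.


195 hosts -> /24 (254 usable): 192.168.184.0/24
40 hosts -> /26 (62 usable): 192.168.185.0/26
26 hosts -> /27 (30 usable): 192.168.185.64/27
Allocation: 192.168.184.0/24 (195 hosts, 254 usable); 192.168.185.0/26 (40 hosts, 62 usable); 192.168.185.64/27 (26 hosts, 30 usable)


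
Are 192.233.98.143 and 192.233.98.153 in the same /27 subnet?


Mask: 255.255.255.224
192.233.98.143 AND mask = 192.233.98.128
192.233.98.153 AND mask = 192.233.98.128
Yes, same subnet (192.233.98.128)


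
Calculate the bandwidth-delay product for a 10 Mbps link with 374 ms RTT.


BDP = bandwidth * RTT
= 10 Mbps * 374 ms
= 10 * 1e6 * 374 / 1000 bits
= 3740000 bits
= 467500 bytes
= 456.543 KB
BDP = 3740000 bits (467500 bytes)


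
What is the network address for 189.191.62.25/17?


IP:   10111101.10111111.00111110.00011001
Mask: 11111111.11111111.10000000.00000000
AND operation:
Net:  10111101.10111111.00000000.00000000
Network: 189.191.0.0/17


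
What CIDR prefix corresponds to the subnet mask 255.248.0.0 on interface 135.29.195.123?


Binary: 11111111.11111000.00000000.00000000
Count leading 1s
Prefix: /13


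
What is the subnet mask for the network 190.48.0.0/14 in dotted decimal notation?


/14 means 14 network bits, 18 host bits
Binary: 11111111111111000000000000000000
Mask: 255.252.0.0


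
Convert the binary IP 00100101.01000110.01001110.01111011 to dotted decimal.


00100101 = 37
01000110 = 70
01001110 = 78
01111011 = 123
IP: 37.70.78.123


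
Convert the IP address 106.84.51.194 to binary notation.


106 = 01101010
84 = 01010100
51 = 00110011
194 = 11000010
Binary: 01101010.01010100.00110011.11000010


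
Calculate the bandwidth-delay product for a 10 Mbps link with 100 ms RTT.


BDP = bandwidth * RTT
= 10 Mbps * 100 ms
= 10 * 1e6 * 100 / 1000 bits
= 1000000 bits
= 125000 bytes
= 122.0703 KB
BDP = 1000000 bits (125000 bytes)


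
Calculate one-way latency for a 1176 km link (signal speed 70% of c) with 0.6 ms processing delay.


Speed = 0.7 * 3e5 km/s = 210000 km/s
Propagation delay = 1176 / 210000 = 0.0056 s = 5.6 ms
Processing delay = 0.6 ms
Total one-way latency = 6.2 ms


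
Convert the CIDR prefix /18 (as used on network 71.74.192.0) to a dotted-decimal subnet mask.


/18 means 18 network bits, 14 host bits
Binary: 11111111111111111100000000000000
Mask: 255.255.192.0


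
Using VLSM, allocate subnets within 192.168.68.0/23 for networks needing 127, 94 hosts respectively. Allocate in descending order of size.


127 hosts -> /24 (254 usable): 192.168.68.0/24
94 hosts -> /25 (126 usable): 192.168.69.0/25
Allocation: 192.168.68.0/24 (127 hosts, 254 usable); 192.168.69.0/25 (94 hosts, 126 usable)


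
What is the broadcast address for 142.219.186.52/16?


Network: 142.219.0.0/16
Host bits = 16
Set all host bits to 1:
Broadcast: 142.219.255.255


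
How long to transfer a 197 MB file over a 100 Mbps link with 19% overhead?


Effective throughput = 100 * (1 - 19/100) = 81 Mbps
File size in Mb = 197 * 8 = 1576 Mb
Time = 1576 / 81
Time = 19.4568 seconds


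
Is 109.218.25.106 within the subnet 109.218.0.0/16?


Subnet network: 109.218.0.0
Test IP AND mask: 109.218.0.0
Yes, 109.218.25.106 is in 109.218.0.0/16


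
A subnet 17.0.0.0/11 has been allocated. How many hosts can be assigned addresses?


Host bits = 32 - 11 = 21
Total addresses = 2^21 = 2097152
Usable = total - 2 (network and broadcast)
Usable hosts: 2097150


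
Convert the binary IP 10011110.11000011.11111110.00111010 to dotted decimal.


10011110 = 158
11000011 = 195
11111110 = 254
00111010 = 58
IP: 158.195.254.58


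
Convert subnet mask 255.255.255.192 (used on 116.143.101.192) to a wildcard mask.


Subnet mask: 255.255.255.192
Wildcard = 255.255.255.255 - subnet mask
255 - 255 = 0
255 - 255 = 0
255 - 255 = 0
255 - 192 = 63
Wildcard: 0.0.0.63


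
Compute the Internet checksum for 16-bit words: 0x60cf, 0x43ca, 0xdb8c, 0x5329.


Sum all words (with carry folding):
+ 0x60cf = 0x60cf
+ 0x43ca = 0xa499
+ 0xdb8c = 0x8026
+ 0x5329 = 0xd34f
One's complement: ~0xd34f
Checksum = 0x2cb0


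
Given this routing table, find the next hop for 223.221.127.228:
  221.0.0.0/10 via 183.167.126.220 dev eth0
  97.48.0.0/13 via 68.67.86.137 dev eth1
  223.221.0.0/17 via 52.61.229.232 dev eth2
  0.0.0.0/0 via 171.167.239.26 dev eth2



Longest prefix match for 223.221.127.228:
  /10 221.0.0.0: no
  /13 97.48.0.0: no
  /17 223.221.0.0: MATCH
  /0 0.0.0.0: MATCH
Selected: next-hop 52.61.229.232 via eth2 (matched /17)


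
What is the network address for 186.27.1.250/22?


IP:   10111010.00011011.00000001.11111010
Mask: 11111111.11111111.11111100.00000000
AND operation:
Net:  10111010.00011011.00000000.00000000
Network: 186.27.0.0/22


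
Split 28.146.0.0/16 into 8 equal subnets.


New prefix = 16 + 3 = 19
Each subnet has 8192 addresses
  28.146.0.0/19
  28.146.32.0/19
  28.146.64.0/19
  28.146.96.0/19
  28.146.128.0/19
  28.146.160.0/19
  28.146.192.0/19
  28.146.224.0/19
Subnets: 28.146.0.0/19, 28.146.32.0/19, 28.146.64.0/19, 28.146.96.0/19, 28.146.128.0/19, 28.146.160.0/19, 28.146.192.0/19, 28.146.224.0/19


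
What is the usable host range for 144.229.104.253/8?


Network: 144.0.0.0
Broadcast: 144.255.255.255
First usable = network + 1
Last usable = broadcast - 1
Range: 144.0.0.1 to 144.255.255.254


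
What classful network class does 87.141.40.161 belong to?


First octet: 87
Binary: 01010111
0xxxxxxx -> Class A (1-126)
Class A, default mask 255.0.0.0 (/8)


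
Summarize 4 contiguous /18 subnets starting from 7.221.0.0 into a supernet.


Original prefix: /18
Number of subnets: 4 = 2^2
New prefix = 18 - 2 = 16
Supernet: 7.221.0.0/16


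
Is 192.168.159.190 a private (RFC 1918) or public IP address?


RFC 1918 private ranges:
  10.0.0.0/8 (10.0.0.0 - 10.255.255.255)
  172.16.0.0/12 (172.16.0.0 - 172.31.255.255)
  192.168.0.0/16 (192.168.0.0 - 192.168.255.255)
Private (in 192.168.0.0/16)


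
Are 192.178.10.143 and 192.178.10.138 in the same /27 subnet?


Mask: 255.255.255.224
192.178.10.143 AND mask = 192.178.10.128
192.178.10.138 AND mask = 192.178.10.128
Yes, same subnet (192.178.10.128)


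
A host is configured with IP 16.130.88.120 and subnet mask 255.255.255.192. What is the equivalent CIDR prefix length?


Binary: 11111111.11111111.11111111.11000000
Count leading 1s
Prefix: /26


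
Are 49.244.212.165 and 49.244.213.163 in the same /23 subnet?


Mask: 255.255.254.0
49.244.212.165 AND mask = 49.244.212.0
49.244.213.163 AND mask = 49.244.212.0
Yes, same subnet (49.244.212.0)


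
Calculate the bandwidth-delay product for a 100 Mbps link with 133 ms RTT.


BDP = bandwidth * RTT
= 100 Mbps * 133 ms
= 100 * 1e6 * 133 / 1000 bits
= 13300000 bits
= 1662500 bytes
= 1623.5352 KB
BDP = 13300000 bits (1662500 bytes)


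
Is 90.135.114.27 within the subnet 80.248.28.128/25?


Subnet network: 80.248.28.128
Test IP AND mask: 90.135.114.0
No, 90.135.114.27 is not in 80.248.28.128/25


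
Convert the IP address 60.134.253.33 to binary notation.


60 = 00111100
134 = 10000110
253 = 11111101
33 = 00100001
Binary: 00111100.10000110.11111101.00100001


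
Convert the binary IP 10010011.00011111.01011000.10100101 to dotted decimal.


10010011 = 147
00011111 = 31
01011000 = 88
10100101 = 165
IP: 147.31.88.165


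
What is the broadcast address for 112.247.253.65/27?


Network: 112.247.253.64/27
Host bits = 5
Set all host bits to 1:
Broadcast: 112.247.253.95


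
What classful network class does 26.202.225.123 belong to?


First octet: 26
Binary: 00011010
0xxxxxxx -> Class A (1-126)
Class A, default mask 255.0.0.0 (/8)


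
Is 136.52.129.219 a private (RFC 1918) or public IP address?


RFC 1918 private ranges:
  10.0.0.0/8 (10.0.0.0 - 10.255.255.255)
  172.16.0.0/12 (172.16.0.0 - 172.31.255.255)
  192.168.0.0/16 (192.168.0.0 - 192.168.255.255)
Public (not in any RFC 1918 range)


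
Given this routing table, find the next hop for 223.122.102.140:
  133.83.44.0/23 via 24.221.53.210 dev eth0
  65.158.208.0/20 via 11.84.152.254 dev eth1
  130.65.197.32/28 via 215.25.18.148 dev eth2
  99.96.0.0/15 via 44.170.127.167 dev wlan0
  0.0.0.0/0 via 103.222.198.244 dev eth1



Longest prefix match for 223.122.102.140:
  /23 133.83.44.0: no
  /20 65.158.208.0: no
  /28 130.65.197.32: no
  /15 99.96.0.0: no
  /0 0.0.0.0: MATCH
Selected: next-hop 103.222.198.244 via eth1 (matched /0)


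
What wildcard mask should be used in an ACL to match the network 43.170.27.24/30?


Subnet mask: 255.255.255.252
Wildcard = 255.255.255.255 - subnet mask
255 - 255 = 0
255 - 255 = 0
255 - 255 = 0
255 - 252 = 3
Wildcard: 0.0.0.3


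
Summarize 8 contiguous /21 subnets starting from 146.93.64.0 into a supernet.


Original prefix: /21
Number of subnets: 8 = 2^3
New prefix = 21 - 3 = 18
Supernet: 146.93.64.0/18


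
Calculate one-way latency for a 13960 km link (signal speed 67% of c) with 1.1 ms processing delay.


Speed = 0.67 * 3e5 km/s = 201000 km/s
Propagation delay = 13960 / 201000 = 0.0695 s = 69.4527 ms
Processing delay = 1.1 ms
Total one-way latency = 70.5527 ms


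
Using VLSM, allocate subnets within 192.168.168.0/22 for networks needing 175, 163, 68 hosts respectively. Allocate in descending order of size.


175 hosts -> /24 (254 usable): 192.168.168.0/24
163 hosts -> /24 (254 usable): 192.168.169.0/24
68 hosts -> /25 (126 usable): 192.168.170.0/25
Allocation: 192.168.168.0/24 (175 hosts, 254 usable); 192.168.169.0/24 (163 hosts, 254 usable); 192.168.170.0/25 (68 hosts, 126 usable)


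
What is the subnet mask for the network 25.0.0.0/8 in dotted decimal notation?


/8 means 8 network bits, 24 host bits
Binary: 11111111000000000000000000000000
Mask: 255.0.0.0


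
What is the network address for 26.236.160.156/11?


IP:   00011010.11101100.10100000.10011100
Mask: 11111111.11100000.00000000.00000000
AND operation:
Net:  00011010.11100000.00000000.00000000
Network: 26.224.0.0/11


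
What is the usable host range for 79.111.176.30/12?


Network: 79.96.0.0
Broadcast: 79.111.255.255
First usable = network + 1
Last usable = broadcast - 1
Range: 79.96.0.1 to 79.111.255.254


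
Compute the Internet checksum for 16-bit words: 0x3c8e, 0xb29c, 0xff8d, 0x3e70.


Sum all words (with carry folding):
+ 0x3c8e = 0x3c8e
+ 0xb29c = 0xef2a
+ 0xff8d = 0xeeb8
+ 0x3e70 = 0x2d29
One's complement: ~0x2d29
Checksum = 0xd2d6


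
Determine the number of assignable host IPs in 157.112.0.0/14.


Host bits = 32 - 14 = 18
Total addresses = 2^18 = 262144
Usable = total - 2 (network and broadcast)
Usable hosts: 262142


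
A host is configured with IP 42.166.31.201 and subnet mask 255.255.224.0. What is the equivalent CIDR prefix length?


Binary: 11111111.11111111.11100000.00000000
Count leading 1s
Prefix: /19


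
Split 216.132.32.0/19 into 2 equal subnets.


New prefix = 19 + 1 = 20
Each subnet has 4096 addresses
  216.132.32.0/20
  216.132.48.0/20
Subnets: 216.132.32.0/20, 216.132.48.0/20


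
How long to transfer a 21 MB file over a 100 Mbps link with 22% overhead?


Effective throughput = 100 * (1 - 22/100) = 78 Mbps
File size in Mb = 21 * 8 = 168 Mb
Time = 168 / 78
Time = 2.1538 seconds


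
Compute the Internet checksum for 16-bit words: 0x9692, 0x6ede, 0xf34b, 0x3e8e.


Sum all words (with carry folding):
+ 0x9692 = 0x9692
+ 0x6ede = 0x0571
+ 0xf34b = 0xf8bc
+ 0x3e8e = 0x374b
One's complement: ~0x374b
Checksum = 0xc8b4


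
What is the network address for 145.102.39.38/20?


IP:   10010001.01100110.00100111.00100110
Mask: 11111111.11111111.11110000.00000000
AND operation:
Net:  10010001.01100110.00100000.00000000
Network: 145.102.32.0/20


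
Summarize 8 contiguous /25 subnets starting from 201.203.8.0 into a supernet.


Original prefix: /25
Number of subnets: 8 = 2^3
New prefix = 25 - 3 = 22
Supernet: 201.203.8.0/22


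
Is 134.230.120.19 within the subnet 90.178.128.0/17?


Subnet network: 90.178.128.0
Test IP AND mask: 134.230.0.0
No, 134.230.120.19 is not in 90.178.128.0/17


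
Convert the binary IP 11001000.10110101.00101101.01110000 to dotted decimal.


11001000 = 200
10110101 = 181
00101101 = 45
01110000 = 112
IP: 200.181.45.112


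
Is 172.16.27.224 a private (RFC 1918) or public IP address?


RFC 1918 private ranges:
  10.0.0.0/8 (10.0.0.0 - 10.255.255.255)
  172.16.0.0/12 (172.16.0.0 - 172.31.255.255)
  192.168.0.0/16 (192.168.0.0 - 192.168.255.255)
Private (in 172.16.0.0/12)


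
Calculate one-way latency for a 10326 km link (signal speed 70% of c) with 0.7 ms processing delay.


Speed = 0.7 * 3e5 km/s = 210000 km/s
Propagation delay = 10326 / 210000 = 0.0492 s = 49.1714 ms
Processing delay = 0.7 ms
Total one-way latency = 49.8714 ms


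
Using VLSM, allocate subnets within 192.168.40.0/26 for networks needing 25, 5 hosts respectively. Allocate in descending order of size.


25 hosts -> /27 (30 usable): 192.168.40.0/27
5 hosts -> /29 (6 usable): 192.168.40.32/29
Allocation: 192.168.40.0/27 (25 hosts, 30 usable); 192.168.40.32/29 (5 hosts, 6 usable)


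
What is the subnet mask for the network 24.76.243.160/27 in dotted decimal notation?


/27 means 27 network bits, 5 host bits
Binary: 11111111111111111111111111100000
Mask: 255.255.255.224


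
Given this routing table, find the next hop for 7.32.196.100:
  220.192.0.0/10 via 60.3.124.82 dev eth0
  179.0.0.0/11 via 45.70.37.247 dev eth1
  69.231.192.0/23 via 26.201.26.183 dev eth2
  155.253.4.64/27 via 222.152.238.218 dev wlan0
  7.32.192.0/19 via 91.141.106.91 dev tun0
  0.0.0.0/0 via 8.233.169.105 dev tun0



Longest prefix match for 7.32.196.100:
  /10 220.192.0.0: no
  /11 179.0.0.0: no
  /23 69.231.192.0: no
  /27 155.253.4.64: no
  /19 7.32.192.0: MATCH
  /0 0.0.0.0: MATCH
Selected: next-hop 91.141.106.91 via tun0 (matched /19)


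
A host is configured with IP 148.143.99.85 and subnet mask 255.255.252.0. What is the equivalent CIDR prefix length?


Binary: 11111111.11111111.11111100.00000000
Count leading 1s
Prefix: /22


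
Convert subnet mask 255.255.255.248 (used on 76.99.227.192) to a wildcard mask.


Subnet mask: 255.255.255.248
Wildcard = 255.255.255.255 - subnet mask
255 - 255 = 0
255 - 255 = 0
255 - 255 = 0
255 - 248 = 7
Wildcard: 0.0.0.7


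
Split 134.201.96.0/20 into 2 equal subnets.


New prefix = 20 + 1 = 21
Each subnet has 2048 addresses
  134.201.96.0/21
  134.201.104.0/21
Subnets: 134.201.96.0/21, 134.201.104.0/21


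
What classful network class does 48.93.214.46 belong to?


First octet: 48
Binary: 00110000
0xxxxxxx -> Class A (1-126)
Class A, default mask 255.0.0.0 (/8)


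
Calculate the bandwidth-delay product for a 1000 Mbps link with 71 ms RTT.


BDP = bandwidth * RTT
= 1000 Mbps * 71 ms
= 1000 * 1e6 * 71 / 1000 bits
= 71000000 bits
= 8875000 bytes
= 8666.9922 KB
BDP = 71000000 bits (8875000 bytes)


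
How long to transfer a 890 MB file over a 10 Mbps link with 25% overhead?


Effective throughput = 10 * (1 - 25/100) = 7.5 Mbps
File size in Mb = 890 * 8 = 7120 Mb
Time = 7120 / 7.5
Time = 949.3333 seconds


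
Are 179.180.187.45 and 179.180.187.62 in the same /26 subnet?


Mask: 255.255.255.192
179.180.187.45 AND mask = 179.180.187.0
179.180.187.62 AND mask = 179.180.187.0
Yes, same subnet (179.180.187.0)


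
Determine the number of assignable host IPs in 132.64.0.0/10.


Host bits = 32 - 10 = 22
Total addresses = 2^22 = 4194304
Usable = total - 2 (network and broadcast)
Usable hosts: 4194302


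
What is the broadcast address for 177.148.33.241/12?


Network: 177.144.0.0/12
Host bits = 20
Set all host bits to 1:
Broadcast: 177.159.255.255


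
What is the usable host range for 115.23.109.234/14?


Network: 115.20.0.0
Broadcast: 115.23.255.255
First usable = network + 1
Last usable = broadcast - 1
Range: 115.20.0.1 to 115.23.255.254


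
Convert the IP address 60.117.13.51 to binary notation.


60 = 00111100
117 = 01110101
13 = 00001101
51 = 00110011
Binary: 00111100.01110101.00001101.00110011


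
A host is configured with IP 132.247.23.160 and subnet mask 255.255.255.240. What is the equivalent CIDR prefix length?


Binary: 11111111.11111111.11111111.11110000
Count leading 1s
Prefix: /28


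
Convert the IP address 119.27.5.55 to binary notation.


119 = 01110111
27 = 00011011
5 = 00000101
55 = 00110111
Binary: 01110111.00011011.00000101.00110111


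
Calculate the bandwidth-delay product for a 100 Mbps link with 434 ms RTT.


BDP = bandwidth * RTT
= 100 Mbps * 434 ms
= 100 * 1e6 * 434 / 1000 bits
= 43400000 bits
= 5425000 bytes
= 5297.8516 KB
BDP = 43400000 bits (5425000 bytes)


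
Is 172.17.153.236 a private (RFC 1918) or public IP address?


RFC 1918 private ranges:
  10.0.0.0/8 (10.0.0.0 - 10.255.255.255)
  172.16.0.0/12 (172.16.0.0 - 172.31.255.255)
  192.168.0.0/16 (192.168.0.0 - 192.168.255.255)
Private (in 172.16.0.0/12)


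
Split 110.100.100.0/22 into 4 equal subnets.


New prefix = 22 + 2 = 24
Each subnet has 256 addresses
  110.100.100.0/24
  110.100.101.0/24
  110.100.102.0/24
  110.100.103.0/24
Subnets: 110.100.100.0/24, 110.100.101.0/24, 110.100.102.0/24, 110.100.103.0/24


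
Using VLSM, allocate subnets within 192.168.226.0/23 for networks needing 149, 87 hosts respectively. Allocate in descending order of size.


149 hosts -> /24 (254 usable): 192.168.226.0/24
87 hosts -> /25 (126 usable): 192.168.227.0/25
Allocation: 192.168.226.0/24 (149 hosts, 254 usable); 192.168.227.0/25 (87 hosts, 126 usable)


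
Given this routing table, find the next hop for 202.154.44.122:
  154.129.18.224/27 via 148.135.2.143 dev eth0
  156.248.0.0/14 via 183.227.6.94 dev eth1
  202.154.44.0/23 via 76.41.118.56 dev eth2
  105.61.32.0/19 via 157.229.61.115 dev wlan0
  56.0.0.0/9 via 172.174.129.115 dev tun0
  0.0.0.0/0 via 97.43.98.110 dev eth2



Longest prefix match for 202.154.44.122:
  /27 154.129.18.224: no
  /14 156.248.0.0: no
  /23 202.154.44.0: MATCH
  /19 105.61.32.0: no
  /9 56.0.0.0: no
  /0 0.0.0.0: MATCH
Selected: next-hop 76.41.118.56 via eth2 (matched /23)


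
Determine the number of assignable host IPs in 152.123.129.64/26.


Host bits = 32 - 26 = 6
Total addresses = 2^6 = 64
Usable = total - 2 (network and broadcast)
Usable hosts: 62


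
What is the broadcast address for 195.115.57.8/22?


Network: 195.115.56.0/22
Host bits = 10
Set all host bits to 1:
Broadcast: 195.115.59.255


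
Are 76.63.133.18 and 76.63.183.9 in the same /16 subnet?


Mask: 255.255.0.0
76.63.133.18 AND mask = 76.63.0.0
76.63.183.9 AND mask = 76.63.0.0
Yes, same subnet (76.63.0.0)


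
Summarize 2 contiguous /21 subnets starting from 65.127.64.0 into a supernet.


Original prefix: /21
Number of subnets: 2 = 2^1
New prefix = 21 - 1 = 20
Supernet: 65.127.64.0/20


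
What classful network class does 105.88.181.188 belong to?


First octet: 105
Binary: 01101001
0xxxxxxx -> Class A (1-126)
Class A, default mask 255.0.0.0 (/8)


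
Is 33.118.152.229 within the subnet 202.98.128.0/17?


Subnet network: 202.98.128.0
Test IP AND mask: 33.118.128.0
No, 33.118.152.229 is not in 202.98.128.0/17


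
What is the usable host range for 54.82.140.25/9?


Network: 54.0.0.0
Broadcast: 54.127.255.255
First usable = network + 1
Last usable = broadcast - 1
Range: 54.0.0.1 to 54.127.255.254


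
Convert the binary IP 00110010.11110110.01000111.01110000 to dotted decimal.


00110010 = 50
11110110 = 246
01000111 = 71
01110000 = 112
IP: 50.246.71.112


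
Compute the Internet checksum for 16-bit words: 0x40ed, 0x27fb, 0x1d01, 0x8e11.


Sum all words (with carry folding):
+ 0x40ed = 0x40ed
+ 0x27fb = 0x68e8
+ 0x1d01 = 0x85e9
+ 0x8e11 = 0x13fb
One's complement: ~0x13fb
Checksum = 0xec04


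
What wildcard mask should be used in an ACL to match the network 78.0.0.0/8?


Subnet mask: 255.0.0.0
Wildcard = 255.255.255.255 - subnet mask
255 - 255 = 0
255 - 0 = 255
255 - 0 = 255
255 - 0 = 255
Wildcard: 0.255.255.255


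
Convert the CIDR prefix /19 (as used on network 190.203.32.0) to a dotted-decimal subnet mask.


/19 means 19 network bits, 13 host bits
Binary: 11111111111111111110000000000000
Mask: 255.255.224.0


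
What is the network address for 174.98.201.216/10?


IP:   10101110.01100010.11001001.11011000
Mask: 11111111.11000000.00000000.00000000
AND operation:
Net:  10101110.01000000.00000000.00000000
Network: 174.64.0.0/10


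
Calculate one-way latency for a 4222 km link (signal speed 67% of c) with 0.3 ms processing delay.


Speed = 0.67 * 3e5 km/s = 201000 km/s
Propagation delay = 4222 / 201000 = 0.021 s = 21.005 ms
Processing delay = 0.3 ms
Total one-way latency = 21.305 ms


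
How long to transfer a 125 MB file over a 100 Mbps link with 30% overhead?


Effective throughput = 100 * (1 - 30/100) = 70 Mbps
File size in Mb = 125 * 8 = 1000 Mb
Time = 1000 / 70
Time = 14.2857 seconds


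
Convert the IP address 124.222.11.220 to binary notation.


124 = 01111100
222 = 11011110
11 = 00001011
220 = 11011100
Binary: 01111100.11011110.00001011.11011100


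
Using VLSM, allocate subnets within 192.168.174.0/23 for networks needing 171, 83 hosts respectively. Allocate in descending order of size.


171 hosts -> /24 (254 usable): 192.168.174.0/24
83 hosts -> /25 (126 usable): 192.168.175.0/25
Allocation: 192.168.174.0/24 (171 hosts, 254 usable); 192.168.175.0/25 (83 hosts, 126 usable)


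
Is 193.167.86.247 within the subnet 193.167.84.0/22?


Subnet network: 193.167.84.0
Test IP AND mask: 193.167.84.0
Yes, 193.167.86.247 is in 193.167.84.0/22


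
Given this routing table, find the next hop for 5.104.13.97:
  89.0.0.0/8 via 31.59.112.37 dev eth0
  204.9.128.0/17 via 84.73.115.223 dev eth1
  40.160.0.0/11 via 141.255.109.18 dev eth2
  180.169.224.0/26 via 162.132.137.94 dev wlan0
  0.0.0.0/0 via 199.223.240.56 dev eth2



Longest prefix match for 5.104.13.97:
  /8 89.0.0.0: no
  /17 204.9.128.0: no
  /11 40.160.0.0: no
  /26 180.169.224.0: no
  /0 0.0.0.0: MATCH
Selected: next-hop 199.223.240.56 via eth2 (matched /0)


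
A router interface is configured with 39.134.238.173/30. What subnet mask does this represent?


/30 means 30 network bits, 2 host bits
Binary: 11111111111111111111111111111100
Mask: 255.255.255.252


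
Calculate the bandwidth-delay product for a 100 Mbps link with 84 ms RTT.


BDP = bandwidth * RTT
= 100 Mbps * 84 ms
= 100 * 1e6 * 84 / 1000 bits
= 8400000 bits
= 1050000 bytes
= 1025.3906 KB
BDP = 8400000 bits (1050000 bytes)


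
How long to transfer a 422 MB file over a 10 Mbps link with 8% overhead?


Effective throughput = 10 * (1 - 8/100) = 9.2 Mbps
File size in Mb = 422 * 8 = 3376 Mb
Time = 3376 / 9.2
Time = 366.9565 seconds


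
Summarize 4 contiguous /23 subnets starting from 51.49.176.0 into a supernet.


Original prefix: /23
Number of subnets: 4 = 2^2
New prefix = 23 - 2 = 21
Supernet: 51.49.176.0/21


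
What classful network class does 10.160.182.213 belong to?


First octet: 10
Binary: 00001010
0xxxxxxx -> Class A (1-126)
Class A, default mask 255.0.0.0 (/8)


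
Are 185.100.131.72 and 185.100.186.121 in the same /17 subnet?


Mask: 255.255.128.0
185.100.131.72 AND mask = 185.100.128.0
185.100.186.121 AND mask = 185.100.128.0
Yes, same subnet (185.100.128.0)


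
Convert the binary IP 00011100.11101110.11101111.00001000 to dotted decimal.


00011100 = 28
11101110 = 238
11101111 = 239
00001000 = 8
IP: 28.238.239.8


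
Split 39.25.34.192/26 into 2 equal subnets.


New prefix = 26 + 1 = 27
Each subnet has 32 addresses
  39.25.34.192/27
  39.25.34.224/27
Subnets: 39.25.34.192/27, 39.25.34.224/27


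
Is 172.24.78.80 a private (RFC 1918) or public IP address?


RFC 1918 private ranges:
  10.0.0.0/8 (10.0.0.0 - 10.255.255.255)
  172.16.0.0/12 (172.16.0.0 - 172.31.255.255)
  192.168.0.0/16 (192.168.0.0 - 192.168.255.255)
Private (in 172.16.0.0/12)


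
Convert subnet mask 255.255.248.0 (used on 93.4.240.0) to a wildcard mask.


Subnet mask: 255.255.248.0
Wildcard = 255.255.255.255 - subnet mask
255 - 255 = 0
255 - 255 = 0
255 - 248 = 7
255 - 0 = 255
Wildcard: 0.0.7.255


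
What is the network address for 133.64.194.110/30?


IP:   10000101.01000000.11000010.01101110
Mask: 11111111.11111111.11111111.11111100
AND operation:
Net:  10000101.01000000.11000010.01101100
Network: 133.64.194.108/30


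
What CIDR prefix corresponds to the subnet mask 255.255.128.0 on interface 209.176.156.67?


Binary: 11111111.11111111.10000000.00000000
Count leading 1s
Prefix: /17


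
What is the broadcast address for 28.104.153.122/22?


Network: 28.104.152.0/22
Host bits = 10
Set all host bits to 1:
Broadcast: 28.104.155.255


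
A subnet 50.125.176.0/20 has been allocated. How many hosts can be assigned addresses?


Host bits = 32 - 20 = 12
Total addresses = 2^12 = 4096
Usable = total - 2 (network and broadcast)
Usable hosts: 4094


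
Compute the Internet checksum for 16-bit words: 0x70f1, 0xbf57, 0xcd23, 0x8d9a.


Sum all words (with carry folding):
+ 0x70f1 = 0x70f1
+ 0xbf57 = 0x3049
+ 0xcd23 = 0xfd6c
+ 0x8d9a = 0x8b07
One's complement: ~0x8b07
Checksum = 0x74f8


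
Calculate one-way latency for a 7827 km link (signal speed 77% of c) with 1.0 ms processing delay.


Speed = 0.77 * 3e5 km/s = 231000 km/s
Propagation delay = 7827 / 231000 = 0.0339 s = 33.8831 ms
Processing delay = 1.0 ms
Total one-way latency = 34.8831 ms


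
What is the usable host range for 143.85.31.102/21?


Network: 143.85.24.0
Broadcast: 143.85.31.255
First usable = network + 1
Last usable = broadcast - 1
Range: 143.85.24.1 to 143.85.31.254


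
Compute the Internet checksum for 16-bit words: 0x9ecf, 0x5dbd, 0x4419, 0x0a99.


Sum all words (with carry folding):
+ 0x9ecf = 0x9ecf
+ 0x5dbd = 0xfc8c
+ 0x4419 = 0x40a6
+ 0x0a99 = 0x4b3f
One's complement: ~0x4b3f
Checksum = 0xb4c0


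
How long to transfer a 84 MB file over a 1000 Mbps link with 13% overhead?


Effective throughput = 1000 * (1 - 13/100) = 870 Mbps
File size in Mb = 84 * 8 = 672 Mb
Time = 672 / 870
Time = 0.7724 seconds


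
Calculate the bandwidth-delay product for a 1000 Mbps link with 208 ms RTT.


BDP = bandwidth * RTT
= 1000 Mbps * 208 ms
= 1000 * 1e6 * 208 / 1000 bits
= 208000000 bits
= 26000000 bytes
= 25390.625 KB
BDP = 208000000 bits (26000000 bytes)


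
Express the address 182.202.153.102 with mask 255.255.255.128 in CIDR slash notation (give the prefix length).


Binary: 11111111.11111111.11111111.10000000
Count leading 1s
Prefix: /25


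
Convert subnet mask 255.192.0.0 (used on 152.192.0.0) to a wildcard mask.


Subnet mask: 255.192.0.0
Wildcard = 255.255.255.255 - subnet mask
255 - 255 = 0
255 - 192 = 63
255 - 0 = 255
255 - 0 = 255
Wildcard: 0.63.255.255


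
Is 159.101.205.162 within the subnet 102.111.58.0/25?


Subnet network: 102.111.58.0
Test IP AND mask: 159.101.205.128
No, 159.101.205.162 is not in 102.111.58.0/25


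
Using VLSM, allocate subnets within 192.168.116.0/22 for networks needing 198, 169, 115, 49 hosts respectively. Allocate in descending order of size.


198 hosts -> /24 (254 usable): 192.168.116.0/24
169 hosts -> /24 (254 usable): 192.168.117.0/24
115 hosts -> /25 (126 usable): 192.168.118.0/25
49 hosts -> /26 (62 usable): 192.168.118.128/26
Allocation: 192.168.116.0/24 (198 hosts, 254 usable); 192.168.117.0/24 (169 hosts, 254 usable); 192.168.118.0/25 (115 hosts, 126 usable); 192.168.118.128/26 (49 hosts, 62 usable)


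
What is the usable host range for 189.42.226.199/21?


Network: 189.42.224.0
Broadcast: 189.42.231.255
First usable = network + 1
Last usable = broadcast - 1
Range: 189.42.224.1 to 189.42.231.254


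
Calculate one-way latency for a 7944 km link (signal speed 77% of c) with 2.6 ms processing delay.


Speed = 0.77 * 3e5 km/s = 231000 km/s
Propagation delay = 7944 / 231000 = 0.0344 s = 34.3896 ms
Processing delay = 2.6 ms
Total one-way latency = 36.9896 ms


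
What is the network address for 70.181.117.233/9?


IP:   01000110.10110101.01110101.11101001
Mask: 11111111.10000000.00000000.00000000
AND operation:
Net:  01000110.10000000.00000000.00000000
Network: 70.128.0.0/9


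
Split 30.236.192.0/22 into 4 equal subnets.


New prefix = 22 + 2 = 24
Each subnet has 256 addresses
  30.236.192.0/24
  30.236.193.0/24
  30.236.194.0/24
  30.236.195.0/24
Subnets: 30.236.192.0/24, 30.236.193.0/24, 30.236.194.0/24, 30.236.195.0/24


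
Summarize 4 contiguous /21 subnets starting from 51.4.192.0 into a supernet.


Original prefix: /21
Number of subnets: 4 = 2^2
New prefix = 21 - 2 = 19
Supernet: 51.4.192.0/19


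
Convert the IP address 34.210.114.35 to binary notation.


34 = 00100010
210 = 11010010
114 = 01110010
35 = 00100011
Binary: 00100010.11010010.01110010.00100011


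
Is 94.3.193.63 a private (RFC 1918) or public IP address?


RFC 1918 private ranges:
  10.0.0.0/8 (10.0.0.0 - 10.255.255.255)
  172.16.0.0/12 (172.16.0.0 - 172.31.255.255)
  192.168.0.0/16 (192.168.0.0 - 192.168.255.255)
Public (not in any RFC 1918 range)


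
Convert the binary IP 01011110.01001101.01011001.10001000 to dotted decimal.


01011110 = 94
01001101 = 77
01011001 = 89
10001000 = 136
IP: 94.77.89.136


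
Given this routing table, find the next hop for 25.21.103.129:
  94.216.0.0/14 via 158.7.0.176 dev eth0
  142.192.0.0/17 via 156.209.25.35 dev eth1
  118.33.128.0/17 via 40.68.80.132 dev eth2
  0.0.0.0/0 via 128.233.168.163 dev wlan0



Longest prefix match for 25.21.103.129:
  /14 94.216.0.0: no
  /17 142.192.0.0: no
  /17 118.33.128.0: no
  /0 0.0.0.0: MATCH
Selected: next-hop 128.233.168.163 via wlan0 (matched /0)
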